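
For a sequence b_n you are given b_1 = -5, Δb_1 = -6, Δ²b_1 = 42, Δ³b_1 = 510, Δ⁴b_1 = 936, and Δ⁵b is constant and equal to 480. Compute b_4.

613

Build the table forward from the leading diagonal:
Fifth differences: 480, 480, 480, 480
Fourth differences: 936, 1416, 1896, 2376
Third differences: 510, 1446, 2862, 4758
Second differences: 42, 552, 1998, 4860
First differences: -6, 36, 588, 2586
b: -5, -11, 25, 613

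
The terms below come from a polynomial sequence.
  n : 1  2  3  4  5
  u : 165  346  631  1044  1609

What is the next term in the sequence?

Δ: 181  285  413  565
Δ²: 104  128  152
Δ³: 24  24
The third differences are constant (24).
152 + 24 = 176;  565 + 176 = 741;  1609 + 741 = 2350

2350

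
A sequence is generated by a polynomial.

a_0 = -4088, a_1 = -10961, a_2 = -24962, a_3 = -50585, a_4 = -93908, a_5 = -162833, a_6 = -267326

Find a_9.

-929873

D1: -6873 , -14001 , -25623 , -43323 , -68925 , -104493
D2: -7128 , -11622 , -17700 , -25602 , -35568
D3: -4494 , -6078 , -7902 , -9966
D4: -1584 , -1824 , -2064
D5: -240 , -240
Constant fifth difference = -240, so extend:
-2064 − 240 = -2304;  -9966 − 2304 = -12270;  -35568 − 12270 = -47838;  -104493 − 47838 = -152331;  -267326 − 152331 = -419657
-2304 − 240 = -2544;  -12270 − 2544 = -14814;  -47838 − 14814 = -62652;  -152331 − 62652 = -214983;  -419657 − 214983 = -634640
-2544 − 240 = -2784;  -14814 − 2784 = -17598;  -62652 − 17598 = -80250;  -214983 − 80250 = -295233;  -634640 − 295233 = -929873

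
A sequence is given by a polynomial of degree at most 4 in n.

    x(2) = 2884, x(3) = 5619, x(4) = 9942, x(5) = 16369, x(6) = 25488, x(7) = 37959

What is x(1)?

1293

2735  4323  6427  9119  12471
1588  2104  2692  3352
516  588  660
72  72
The fourth differences are constant at 72.
Work back: 516 − 72 = 444;  1588 − 444 = 1144;  2735 − 1144 = 1591;  2884 − 1591 = 1293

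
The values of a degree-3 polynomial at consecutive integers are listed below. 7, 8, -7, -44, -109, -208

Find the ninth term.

-769

First differences: 1 , -15 , -37 , -65 , -99
Second differences: -16 , -22 , -28 , -34
Third differences: -6 , -6 , -6
Constant third difference = -6, so extend:
-34 − 6 = -40;  -99 − 40 = -139;  -208 − 139 = -347
-40 − 6 = -46;  -139 − 46 = -185;  -347 − 185 = -532
-46 − 6 = -52;  -185 − 52 = -237;  -532 − 237 = -769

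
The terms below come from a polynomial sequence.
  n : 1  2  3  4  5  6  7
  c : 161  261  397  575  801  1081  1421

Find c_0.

D1: 100  136  178  226  280  340
D2: 36  42  48  54  60
D3: 6  6  6  6
The third differences are constant at 6.
Work back: 36 − 6 = 30;  100 − 30 = 70;  161 − 70 = 91

91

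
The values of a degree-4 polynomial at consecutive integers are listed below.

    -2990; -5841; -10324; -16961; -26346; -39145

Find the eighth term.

-78009

Δ: -2851, -4483, -6637, -9385, -12799
Δ²: -1632, -2154, -2748, -3414
Δ³: -522, -594, -666
Δ⁴: -72, -72
Constant fourth difference = -72, so extend:
-666 − 72 = -738;  -3414 − 738 = -4152;  -12799 − 4152 = -16951;  -39145 − 16951 = -56096
-738 − 72 = -810;  -4152 − 810 = -4962;  -16951 − 4962 = -21913;  -56096 − 21913 = -78009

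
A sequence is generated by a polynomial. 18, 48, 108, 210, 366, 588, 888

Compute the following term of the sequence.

1278

First differences: 30  60  102  156  222  300
Second differences: 30  42  54  66  78
Third differences: 12  12  12  12
Third differences constant at 12.
78 + 12 = 90;  300 + 90 = 390;  888 + 390 = 1278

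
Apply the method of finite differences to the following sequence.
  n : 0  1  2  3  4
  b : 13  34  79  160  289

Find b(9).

Δ: 21, 45, 81, 129
Δ²: 24, 36, 48
Δ³: 12, 12
The third differences are constant (12).
48 + 12 = 60;  129 + 60 = 189;  289 + 189 = 478
60 + 12 = 72;  189 + 72 = 261;  478 + 261 = 739
72 + 12 = 84;  261 + 84 = 345;  739 + 345 = 1084
84 + 12 = 96;  345 + 96 = 441;  1084 + 441 = 1525
96 + 12 = 108;  441 + 108 = 549;  1525 + 549 = 2074

2074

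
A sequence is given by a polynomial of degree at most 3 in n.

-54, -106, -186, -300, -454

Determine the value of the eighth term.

-1216

D1: -52 , -80 , -114 , -154
D2: -28 , -34 , -40
D3: -6 , -6
Third differences constant at -6.
-40 − 6 = -46;  -154 − 46 = -200;  -454 − 200 = -654
-46 − 6 = -52;  -200 − 52 = -252;  -654 − 252 = -906
-52 − 6 = -58;  -252 − 58 = -310;  -906 − 310 = -1216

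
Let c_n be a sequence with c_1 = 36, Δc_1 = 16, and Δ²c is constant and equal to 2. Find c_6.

Build the table forward from the leading diagonal:
D2: 2  2  2  2  2  2
D1: 16  18  20  22  24  26
c: 36  52  70  90  112  136

136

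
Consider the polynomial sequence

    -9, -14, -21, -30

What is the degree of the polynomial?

2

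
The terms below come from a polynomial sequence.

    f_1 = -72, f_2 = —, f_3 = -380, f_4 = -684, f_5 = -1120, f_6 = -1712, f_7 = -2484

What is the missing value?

-184

Using the last 5 terms:
D1: -304, -436, -592, -772
D2: -132, -156, -180
D3: -24, -24
Constant third difference = -24.
Extend backward: -132 + 24 = -108;  -304 + 108 = -196;  -380 + 196 = -184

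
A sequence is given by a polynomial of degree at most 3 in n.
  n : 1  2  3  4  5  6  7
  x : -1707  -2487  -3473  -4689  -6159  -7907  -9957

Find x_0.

-1109

First differences: -780, -986, -1216, -1470, -1748, -2050
Second differences: -206, -230, -254, -278, -302
Third differences: -24, -24, -24, -24
The third differences are constant at -24.
Work back: -206 + 24 = -182;  -780 + 182 = -598;  -1707 + 598 = -1109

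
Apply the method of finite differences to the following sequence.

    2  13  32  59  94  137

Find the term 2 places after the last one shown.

Δ: 11 , 19 , 27 , 35 , 43
Δ²: 8 , 8 , 8 , 8
Constant second difference = 8, so extend:
43 + 8 = 51;  137 + 51 = 188
51 + 8 = 59;  188 + 59 = 247

247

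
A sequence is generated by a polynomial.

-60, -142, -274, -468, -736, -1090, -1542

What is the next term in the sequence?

D1: -82, -132, -194, -268, -354, -452
D2: -50, -62, -74, -86, -98
D3: -12, -12, -12, -12
Third differences constant at -12.
-98 − 12 = -110;  -452 − 110 = -562;  -1542 − 562 = -2104

-2104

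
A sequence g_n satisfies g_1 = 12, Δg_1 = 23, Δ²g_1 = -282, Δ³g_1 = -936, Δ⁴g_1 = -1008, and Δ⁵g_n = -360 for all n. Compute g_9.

-150836

Build the table forward from the leading diagonal:
Fifth differences: -360  -360  -360  -360  -360  -360  -360  -360  -360
Fourth differences: -1008  -1368  -1728  -2088  -2448  -2808  -3168  -3528  -3888
Third differences: -936  -1944  -3312  -5040  -7128  -9576  -12384  -15552  -19080
Second differences: -282  -1218  -3162  -6474  -11514  -18642  -28218  -40602  -56154
First differences: 23  -259  -1477  -4639  -11113  -22627  -41269  -69487  -110089
g: 12  35  -224  -1701  -6340  -17453  -40080  -81349  -150836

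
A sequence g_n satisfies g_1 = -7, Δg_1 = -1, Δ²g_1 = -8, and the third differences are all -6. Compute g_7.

-253

Build the table forward from the leading diagonal:
Δ³: -6  -6  -6  -6  -6  -6  -6
Δ²: -8  -14  -20  -26  -32  -38  -44
Δ: -1  -9  -23  -43  -69  -101  -139
g: -7  -8  -17  -40  -83  -152  -253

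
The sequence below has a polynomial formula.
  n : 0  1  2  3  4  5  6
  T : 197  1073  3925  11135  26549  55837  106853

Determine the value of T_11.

1160983

Δ: 876 , 2852 , 7210 , 15414 , 29288 , 51016
Δ²: 1976 , 4358 , 8204 , 13874 , 21728
Δ³: 2382 , 3846 , 5670 , 7854
Δ⁴: 1464 , 1824 , 2184
Δ⁵: 360 , 360
Constant fifth difference = 360, so extend:
2184 + 360 = 2544;  7854 + 2544 = 10398;  21728 + 10398 = 32126;  51016 + 32126 = 83142;  106853 + 83142 = 189995
2544 + 360 = 2904;  10398 + 2904 = 13302;  32126 + 13302 = 45428;  83142 + 45428 = 128570;  189995 + 128570 = 318565
2904 + 360 = 3264;  13302 + 3264 = 16566;  45428 + 16566 = 61994;  128570 + 61994 = 190564;  318565 + 190564 = 509129
3264 + 360 = 3624;  16566 + 3624 = 20190;  61994 + 20190 = 82184;  190564 + 82184 = 272748;  509129 + 272748 = 781877
3624 + 360 = 3984;  20190 + 3984 = 24174;  82184 + 24174 = 106358;  272748 + 106358 = 379106;  781877 + 379106 = 1160983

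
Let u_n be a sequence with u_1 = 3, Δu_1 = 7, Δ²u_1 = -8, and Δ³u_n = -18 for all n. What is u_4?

-18

Build the table forward from the leading diagonal:
Third differences: -18, -18, -18, -18
Second differences: -8, -26, -44, -62
First differences: 7, -1, -27, -71
u: 3, 10, 9, -18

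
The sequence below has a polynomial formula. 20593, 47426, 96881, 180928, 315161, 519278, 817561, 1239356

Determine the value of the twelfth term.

26833  49455  84047  134233  204117  298283  421795
22622  34592  50186  69884  94166  123512
11970  15594  19698  24282  29346
3624  4104  4584  5064
480  480  480
Constant fifth difference = 480, so extend:
5064 + 480 = 5544;  29346 + 5544 = 34890;  123512 + 34890 = 158402;  421795 + 158402 = 580197;  1239356 + 580197 = 1819553
5544 + 480 = 6024;  34890 + 6024 = 40914;  158402 + 40914 = 199316;  580197 + 199316 = 779513;  1819553 + 779513 = 2599066
6024 + 480 = 6504;  40914 + 6504 = 47418;  199316 + 47418 = 246734;  779513 + 246734 = 1026247;  2599066 + 1026247 = 3625313
6504 + 480 = 6984;  47418 + 6984 = 54402;  246734 + 54402 = 301136;  1026247 + 301136 = 1327383;  3625313 + 1327383 = 4952696

4952696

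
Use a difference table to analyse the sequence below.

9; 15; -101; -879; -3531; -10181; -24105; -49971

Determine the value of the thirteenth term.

D1: 6 , -116 , -778 , -2652 , -6650 , -13924 , -25866
D2: -122 , -662 , -1874 , -3998 , -7274 , -11942
D3: -540 , -1212 , -2124 , -3276 , -4668
D4: -672 , -912 , -1152 , -1392
D5: -240 , -240 , -240
The fifth differences are constant (-240).
-1392 − 240 = -1632;  -4668 − 1632 = -6300;  -11942 − 6300 = -18242;  -25866 − 18242 = -44108;  -49971 − 44108 = -94079
-1632 − 240 = -1872;  -6300 − 1872 = -8172;  -18242 − 8172 = -26414;  -44108 − 26414 = -70522;  -94079 − 70522 = -164601
-1872 − 240 = -2112;  -8172 − 2112 = -10284;  -26414 − 10284 = -36698;  -70522 − 36698 = -107220;  -164601 − 107220 = -271821
-2112 − 240 = -2352;  -10284 − 2352 = -12636;  -36698 − 12636 = -49334;  -107220 − 49334 = -156554;  -271821 − 156554 = -428375
-2352 − 240 = -2592;  -12636 − 2592 = -15228;  -49334 − 15228 = -64562;  -156554 − 64562 = -221116;  -428375 − 221116 = -649491

-649491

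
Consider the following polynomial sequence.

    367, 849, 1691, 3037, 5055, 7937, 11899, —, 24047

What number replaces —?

17181

Using the first 7 terms:
D1: 482  842  1346  2018  2882  3962
D2: 360  504  672  864  1080
D3: 144  168  192  216
D4: 24  24  24
Constant fourth difference = 24.
Extend forward: 216 + 24 = 240;  1080 + 240 = 1320;  3962 + 1320 = 5282;  11899 + 5282 = 17181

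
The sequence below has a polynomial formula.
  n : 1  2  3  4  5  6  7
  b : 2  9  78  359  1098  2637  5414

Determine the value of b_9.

16914

D1: 7 , 69 , 281 , 739 , 1539 , 2777
D2: 62 , 212 , 458 , 800 , 1238
D3: 150 , 246 , 342 , 438
D4: 96 , 96 , 96
Fourth differences constant at 96.
438 + 96 = 534;  1238 + 534 = 1772;  2777 + 1772 = 4549;  5414 + 4549 = 9963
534 + 96 = 630;  1772 + 630 = 2402;  4549 + 2402 = 6951;  9963 + 6951 = 16914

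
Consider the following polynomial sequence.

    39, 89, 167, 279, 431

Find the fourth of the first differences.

152

Δ: 50, 78, 112, 152
Δ²: 28, 34, 40
Δ³: 6, 6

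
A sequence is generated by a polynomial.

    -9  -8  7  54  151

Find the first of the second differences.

14

Δ: 1, 15, 47, 97
Δ²: 14, 32, 50
Δ³: 18, 18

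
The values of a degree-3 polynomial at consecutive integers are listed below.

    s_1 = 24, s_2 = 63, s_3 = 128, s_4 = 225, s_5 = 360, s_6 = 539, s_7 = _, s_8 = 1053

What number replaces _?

Using the first 6 terms:
Δ: 39, 65, 97, 135, 179
Δ²: 26, 32, 38, 44
Δ³: 6, 6, 6
Constant third difference = 6.
Extend forward: 44 + 6 = 50;  179 + 50 = 229;  539 + 229 = 768

768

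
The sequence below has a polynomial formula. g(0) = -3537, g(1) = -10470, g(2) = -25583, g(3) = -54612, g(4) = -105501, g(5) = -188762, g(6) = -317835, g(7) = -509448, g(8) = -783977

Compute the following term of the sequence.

-6933  -15113  -29029  -50889  -83261  -129073  -191613  -274529
-8180  -13916  -21860  -32372  -45812  -62540  -82916
-5736  -7944  -10512  -13440  -16728  -20376
-2208  -2568  -2928  -3288  -3648
-360  -360  -360  -360
Fifth differences constant at -360.
-3648 − 360 = -4008;  -20376 − 4008 = -24384;  -82916 − 24384 = -107300;  -274529 − 107300 = -381829;  -783977 − 381829 = -1165806

-1165806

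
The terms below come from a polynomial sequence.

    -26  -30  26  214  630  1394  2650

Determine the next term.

4566

First differences: -4, 56, 188, 416, 764, 1256
Second differences: 60, 132, 228, 348, 492
Third differences: 72, 96, 120, 144
Fourth differences: 24, 24, 24
The fourth differences are constant (24).
144 + 24 = 168;  492 + 168 = 660;  1256 + 660 = 1916;  2650 + 1916 = 4566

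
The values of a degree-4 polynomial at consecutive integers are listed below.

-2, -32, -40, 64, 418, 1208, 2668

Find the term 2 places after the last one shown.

8774

First differences: -30  -8  104  354  790  1460
Second differences: 22  112  250  436  670
Third differences: 90  138  186  234
Fourth differences: 48  48  48
Fourth differences constant at 48.
234 + 48 = 282;  670 + 282 = 952;  1460 + 952 = 2412;  2668 + 2412 = 5080
282 + 48 = 330;  952 + 330 = 1282;  2412 + 1282 = 3694;  5080 + 3694 = 8774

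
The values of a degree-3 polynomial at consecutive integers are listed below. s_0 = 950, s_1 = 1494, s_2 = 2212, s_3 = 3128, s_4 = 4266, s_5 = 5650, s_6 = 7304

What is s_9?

D1: 544, 718, 916, 1138, 1384, 1654
D2: 174, 198, 222, 246, 270
D3: 24, 24, 24, 24
The third differences are constant (24).
270 + 24 = 294;  1654 + 294 = 1948;  7304 + 1948 = 9252
294 + 24 = 318;  1948 + 318 = 2266;  9252 + 2266 = 11518
318 + 24 = 342;  2266 + 342 = 2608;  11518 + 2608 = 14126

14126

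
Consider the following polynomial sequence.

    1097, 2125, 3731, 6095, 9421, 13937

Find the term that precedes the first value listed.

First differences: 1028, 1606, 2364, 3326, 4516
Second differences: 578, 758, 962, 1190
Third differences: 180, 204, 228
Fourth differences: 24, 24
The fourth differences are constant at 24.
Work back: 180 − 24 = 156;  578 − 156 = 422;  1028 − 422 = 606;  1097 − 606 = 491

491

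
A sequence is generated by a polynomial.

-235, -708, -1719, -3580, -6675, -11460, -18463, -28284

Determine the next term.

First differences: -473 , -1011 , -1861 , -3095 , -4785 , -7003 , -9821
Second differences: -538 , -850 , -1234 , -1690 , -2218 , -2818
Third differences: -312 , -384 , -456 , -528 , -600
Fourth differences: -72 , -72 , -72 , -72
Constant fourth difference = -72, so extend:
-600 − 72 = -672;  -2818 − 672 = -3490;  -9821 − 3490 = -13311;  -28284 − 13311 = -41595

-41595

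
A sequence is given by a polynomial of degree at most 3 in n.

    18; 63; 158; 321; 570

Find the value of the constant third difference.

Δ: 45, 95, 163, 249
Δ²: 50, 68, 86
Δ³: 18, 18

18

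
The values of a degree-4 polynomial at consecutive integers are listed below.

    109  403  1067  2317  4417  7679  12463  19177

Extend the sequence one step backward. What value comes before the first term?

17

First differences: 294, 664, 1250, 2100, 3262, 4784, 6714
Second differences: 370, 586, 850, 1162, 1522, 1930
Third differences: 216, 264, 312, 360, 408
Fourth differences: 48, 48, 48, 48
The fourth differences are constant at 48.
Work back: 216 − 48 = 168;  370 − 168 = 202;  294 − 202 = 92;  109 − 92 = 17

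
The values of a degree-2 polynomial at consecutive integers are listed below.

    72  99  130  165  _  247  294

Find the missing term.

Using the first 4 terms:
First differences: 27, 31, 35
Second differences: 4, 4
Constant second difference = 4.
Extend forward: 35 + 4 = 39;  165 + 39 = 204

204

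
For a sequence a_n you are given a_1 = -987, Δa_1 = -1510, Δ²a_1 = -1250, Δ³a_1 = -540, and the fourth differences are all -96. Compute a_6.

Build the table forward from the leading diagonal:
Δ⁴: -96  -96  -96  -96  -96  -96
Δ³: -540  -636  -732  -828  -924  -1020
Δ²: -1250  -1790  -2426  -3158  -3986  -4910
Δ: -1510  -2760  -4550  -6976  -10134  -14120
a: -987  -2497  -5257  -9807  -16783  -26917

-26917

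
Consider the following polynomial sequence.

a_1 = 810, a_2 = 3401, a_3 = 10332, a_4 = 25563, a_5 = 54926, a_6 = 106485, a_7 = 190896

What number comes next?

321767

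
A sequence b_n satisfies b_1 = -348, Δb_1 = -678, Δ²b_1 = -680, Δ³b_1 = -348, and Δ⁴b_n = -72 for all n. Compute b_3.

-2384

Build the table forward from the leading diagonal:
D4: -72  -72  -72
D3: -348  -420  -492
D2: -680  -1028  -1448
D1: -678  -1358  -2386
b: -348  -1026  -2384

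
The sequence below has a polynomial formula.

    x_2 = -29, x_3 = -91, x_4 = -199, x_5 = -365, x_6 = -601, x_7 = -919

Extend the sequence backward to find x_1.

-1

First differences: -62, -108, -166, -236, -318
Second differences: -46, -58, -70, -82
Third differences: -12, -12, -12
The third differences are constant at -12.
Work back: -46 + 12 = -34;  -62 + 34 = -28;  -29 + 28 = -1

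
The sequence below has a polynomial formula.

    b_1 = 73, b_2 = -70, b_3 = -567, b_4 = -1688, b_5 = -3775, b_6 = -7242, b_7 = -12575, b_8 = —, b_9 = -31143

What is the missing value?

Using the first 7 terms:
First differences: -143  -497  -1121  -2087  -3467  -5333
Second differences: -354  -624  -966  -1380  -1866
Third differences: -270  -342  -414  -486
Fourth differences: -72  -72  -72
Constant fourth difference = -72.
Extend forward: -486 − 72 = -558;  -1866 − 558 = -2424;  -5333 − 2424 = -7757;  -12575 − 7757 = -20332

-20332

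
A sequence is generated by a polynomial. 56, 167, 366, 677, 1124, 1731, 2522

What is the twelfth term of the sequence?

10077

First differences: 111 , 199 , 311 , 447 , 607 , 791
Second differences: 88 , 112 , 136 , 160 , 184
Third differences: 24 , 24 , 24 , 24
Third differences constant at 24.
184 + 24 = 208;  791 + 208 = 999;  2522 + 999 = 3521
208 + 24 = 232;  999 + 232 = 1231;  3521 + 1231 = 4752
232 + 24 = 256;  1231 + 256 = 1487;  4752 + 1487 = 6239
256 + 24 = 280;  1487 + 280 = 1767;  6239 + 1767 = 8006
280 + 24 = 304;  1767 + 304 = 2071;  8006 + 2071 = 10077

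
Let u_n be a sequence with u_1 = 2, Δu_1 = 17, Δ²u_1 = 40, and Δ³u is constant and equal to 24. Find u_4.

Build the table forward from the leading diagonal:
D3: 24, 24, 24, 24
D2: 40, 64, 88, 112
D1: 17, 57, 121, 209
u: 2, 19, 76, 197

197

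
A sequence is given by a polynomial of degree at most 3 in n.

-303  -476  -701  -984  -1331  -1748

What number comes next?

-173, -225, -283, -347, -417
-52, -58, -64, -70
-6, -6, -6
The third differences are constant (-6).
-70 − 6 = -76;  -417 − 76 = -493;  -1748 − 493 = -2241

-2241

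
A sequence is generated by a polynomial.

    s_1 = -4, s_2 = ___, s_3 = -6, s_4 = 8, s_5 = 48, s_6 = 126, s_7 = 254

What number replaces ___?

-6

Using the last 5 terms:
D1: 14, 40, 78, 128
D2: 26, 38, 50
D3: 12, 12
Constant third difference = 12.
Extend backward: 26 − 12 = 14;  14 − 14 = 0;  -6 + 0 = -6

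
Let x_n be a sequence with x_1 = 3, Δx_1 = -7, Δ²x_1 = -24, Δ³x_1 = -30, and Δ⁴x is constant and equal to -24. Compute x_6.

Build the table forward from the leading diagonal:
D4: -24  -24  -24  -24  -24  -24
D3: -30  -54  -78  -102  -126  -150
D2: -24  -54  -108  -186  -288  -414
D1: -7  -31  -85  -193  -379  -667
x: 3  -4  -35  -120  -313  -692

-692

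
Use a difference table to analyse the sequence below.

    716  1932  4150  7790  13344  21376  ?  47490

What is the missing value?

Using the first 6 terms:
D1: 1216, 2218, 3640, 5554, 8032
D2: 1002, 1422, 1914, 2478
D3: 420, 492, 564
D4: 72, 72
Constant fourth difference = 72.
Extend forward: 564 + 72 = 636;  2478 + 636 = 3114;  8032 + 3114 = 11146;  21376 + 11146 = 32522

32522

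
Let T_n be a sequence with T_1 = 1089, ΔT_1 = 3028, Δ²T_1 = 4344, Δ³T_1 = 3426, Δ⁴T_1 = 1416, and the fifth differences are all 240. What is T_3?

Build the table forward from the leading diagonal:
D5: 240, 240, 240
D4: 1416, 1656, 1896
D3: 3426, 4842, 6498
D2: 4344, 7770, 12612
D1: 3028, 7372, 15142
T: 1089, 4117, 11489

11489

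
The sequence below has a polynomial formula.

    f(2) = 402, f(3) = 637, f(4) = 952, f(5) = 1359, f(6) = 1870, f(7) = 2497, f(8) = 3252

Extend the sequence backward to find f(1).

235

D1: 235, 315, 407, 511, 627, 755
D2: 80, 92, 104, 116, 128
D3: 12, 12, 12, 12
The third differences are constant at 12.
Work back: 80 − 12 = 68;  235 − 68 = 167;  402 − 167 = 235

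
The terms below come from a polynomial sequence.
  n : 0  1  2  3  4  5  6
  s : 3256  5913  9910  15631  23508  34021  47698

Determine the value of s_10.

146286

2657 , 3997 , 5721 , 7877 , 10513 , 13677
1340 , 1724 , 2156 , 2636 , 3164
384 , 432 , 480 , 528
48 , 48 , 48
The fourth differences are constant (48).
528 + 48 = 576;  3164 + 576 = 3740;  13677 + 3740 = 17417;  47698 + 17417 = 65115
576 + 48 = 624;  3740 + 624 = 4364;  17417 + 4364 = 21781;  65115 + 21781 = 86896
624 + 48 = 672;  4364 + 672 = 5036;  21781 + 5036 = 26817;  86896 + 26817 = 113713
672 + 48 = 720;  5036 + 720 = 5756;  26817 + 5756 = 32573;  113713 + 32573 = 146286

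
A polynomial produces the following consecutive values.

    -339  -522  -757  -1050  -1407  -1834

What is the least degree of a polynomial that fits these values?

3

D1: -183, -235, -293, -357, -427
D2: -52, -58, -64, -70
D3: -6, -6, -6
The third differences are constant, so the polynomial has degree 3.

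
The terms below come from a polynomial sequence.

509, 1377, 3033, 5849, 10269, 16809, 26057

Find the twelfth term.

138537

First differences: 868 , 1656 , 2816 , 4420 , 6540 , 9248
Second differences: 788 , 1160 , 1604 , 2120 , 2708
Third differences: 372 , 444 , 516 , 588
Fourth differences: 72 , 72 , 72
Constant fourth difference = 72, so extend:
588 + 72 = 660;  2708 + 660 = 3368;  9248 + 3368 = 12616;  26057 + 12616 = 38673
660 + 72 = 732;  3368 + 732 = 4100;  12616 + 4100 = 16716;  38673 + 16716 = 55389
732 + 72 = 804;  4100 + 804 = 4904;  16716 + 4904 = 21620;  55389 + 21620 = 77009
804 + 72 = 876;  4904 + 876 = 5780;  21620 + 5780 = 27400;  77009 + 27400 = 104409
876 + 72 = 948;  5780 + 948 = 6728;  27400 + 6728 = 34128;  104409 + 34128 = 138537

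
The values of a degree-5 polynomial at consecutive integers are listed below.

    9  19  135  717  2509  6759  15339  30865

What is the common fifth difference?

Δ: 10, 116, 582, 1792, 4250, 8580, 15526
Δ²: 106, 466, 1210, 2458, 4330, 6946
Δ³: 360, 744, 1248, 1872, 2616
Δ⁴: 384, 504, 624, 744
Δ⁵: 120, 120, 120

120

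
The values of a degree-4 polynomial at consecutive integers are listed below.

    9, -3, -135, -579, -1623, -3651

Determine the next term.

-7143

-12 , -132 , -444 , -1044 , -2028
-120 , -312 , -600 , -984
-192 , -288 , -384
-96 , -96
The fourth differences are constant (-96).
-384 − 96 = -480;  -984 − 480 = -1464;  -2028 − 1464 = -3492;  -3651 − 3492 = -7143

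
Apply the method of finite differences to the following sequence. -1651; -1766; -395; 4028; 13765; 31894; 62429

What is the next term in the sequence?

Δ: -115 , 1371 , 4423 , 9737 , 18129 , 30535
Δ²: 1486 , 3052 , 5314 , 8392 , 12406
Δ³: 1566 , 2262 , 3078 , 4014
Δ⁴: 696 , 816 , 936
Δ⁵: 120 , 120
Fifth differences constant at 120.
936 + 120 = 1056;  4014 + 1056 = 5070;  12406 + 5070 = 17476;  30535 + 17476 = 48011;  62429 + 48011 = 110440

110440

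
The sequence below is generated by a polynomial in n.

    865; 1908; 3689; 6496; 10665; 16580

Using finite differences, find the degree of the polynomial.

1043, 1781, 2807, 4169, 5915
738, 1026, 1362, 1746
288, 336, 384
48, 48
The fourth differences are constant, so the polynomial has degree 4.

4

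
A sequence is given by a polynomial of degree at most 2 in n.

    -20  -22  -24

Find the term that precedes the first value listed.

-18

-2, -2
The first differences are constant at -2.
Work back: -20 + 2 = -18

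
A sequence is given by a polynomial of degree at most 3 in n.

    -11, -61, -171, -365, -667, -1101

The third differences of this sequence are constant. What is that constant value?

-24

Δ: -50, -110, -194, -302, -434
Δ²: -60, -84, -108, -132
Δ³: -24, -24, -24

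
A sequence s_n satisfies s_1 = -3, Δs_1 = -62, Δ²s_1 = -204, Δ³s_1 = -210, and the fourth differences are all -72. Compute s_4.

-1011

Build the table forward from the leading diagonal:
Δ⁴: -72, -72, -72, -72
Δ³: -210, -282, -354, -426
Δ²: -204, -414, -696, -1050
Δ: -62, -266, -680, -1376
s: -3, -65, -331, -1011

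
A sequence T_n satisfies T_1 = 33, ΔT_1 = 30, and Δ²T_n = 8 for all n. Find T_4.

147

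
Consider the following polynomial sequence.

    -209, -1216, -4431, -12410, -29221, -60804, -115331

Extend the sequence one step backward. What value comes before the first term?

Δ: -1007, -3215, -7979, -16811, -31583, -54527
Δ²: -2208, -4764, -8832, -14772, -22944
Δ³: -2556, -4068, -5940, -8172
Δ⁴: -1512, -1872, -2232
Δ⁵: -360, -360
The fifth differences are constant at -360.
Work back: -1512 + 360 = -1152;  -2556 + 1152 = -1404;  -2208 + 1404 = -804;  -1007 + 804 = -203;  -209 + 203 = -6

-6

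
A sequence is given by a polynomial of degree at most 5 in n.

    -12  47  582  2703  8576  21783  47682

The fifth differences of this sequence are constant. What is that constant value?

Δ: 59, 535, 2121, 5873, 13207, 25899
Δ²: 476, 1586, 3752, 7334, 12692
Δ³: 1110, 2166, 3582, 5358
Δ⁴: 1056, 1416, 1776
Δ⁵: 360, 360

360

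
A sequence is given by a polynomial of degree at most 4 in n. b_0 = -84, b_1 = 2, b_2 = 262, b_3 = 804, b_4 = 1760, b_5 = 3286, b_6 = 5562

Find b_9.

19050

D1: 86 , 260 , 542 , 956 , 1526 , 2276
D2: 174 , 282 , 414 , 570 , 750
D3: 108 , 132 , 156 , 180
D4: 24 , 24 , 24
The fourth differences are constant (24).
180 + 24 = 204;  750 + 204 = 954;  2276 + 954 = 3230;  5562 + 3230 = 8792
204 + 24 = 228;  954 + 228 = 1182;  3230 + 1182 = 4412;  8792 + 4412 = 13204
228 + 24 = 252;  1182 + 252 = 1434;  4412 + 1434 = 5846;  13204 + 5846 = 19050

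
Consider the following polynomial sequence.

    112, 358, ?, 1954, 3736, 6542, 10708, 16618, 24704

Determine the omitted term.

Using the last 6 terms:
Δ: 1782, 2806, 4166, 5910, 8086
Δ²: 1024, 1360, 1744, 2176
Δ³: 336, 384, 432
Δ⁴: 48, 48
Constant fourth difference = 48.
Extend backward: 336 − 48 = 288;  1024 − 288 = 736;  1782 − 736 = 1046;  1954 − 1046 = 908

908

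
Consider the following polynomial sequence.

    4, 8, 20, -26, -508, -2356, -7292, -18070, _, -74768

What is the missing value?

-38716

Using the first 8 terms:
4  12  -46  -482  -1848  -4936  -10778
8  -58  -436  -1366  -3088  -5842
-66  -378  -930  -1722  -2754
-312  -552  -792  -1032
-240  -240  -240
Constant fifth difference = -240.
Extend forward: -1032 − 240 = -1272;  -2754 − 1272 = -4026;  -5842 − 4026 = -9868;  -10778 − 9868 = -20646;  -18070 − 20646 = -38716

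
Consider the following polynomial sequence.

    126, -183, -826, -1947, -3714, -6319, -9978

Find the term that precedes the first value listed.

-309, -643, -1121, -1767, -2605, -3659
-334, -478, -646, -838, -1054
-144, -168, -192, -216
-24, -24, -24
The fourth differences are constant at -24.
Work back: -144 + 24 = -120;  -334 + 120 = -214;  -309 + 214 = -95;  126 + 95 = 221

221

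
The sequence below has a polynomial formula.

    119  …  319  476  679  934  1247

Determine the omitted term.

Using the last 5 terms:
First differences: 157, 203, 255, 313
Second differences: 46, 52, 58
Third differences: 6, 6
Constant third difference = 6.
Extend backward: 46 − 6 = 40;  157 − 40 = 117;  319 − 117 = 202

202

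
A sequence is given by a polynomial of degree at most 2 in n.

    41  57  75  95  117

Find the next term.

141

Δ: 16 , 18 , 20 , 22
Δ²: 2 , 2 , 2
The second differences are constant (2).
22 + 2 = 24;  117 + 24 = 141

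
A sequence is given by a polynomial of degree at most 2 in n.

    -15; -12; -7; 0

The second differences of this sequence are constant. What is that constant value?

2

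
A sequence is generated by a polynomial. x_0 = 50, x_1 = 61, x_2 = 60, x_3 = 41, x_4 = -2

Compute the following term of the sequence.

First differences: 11, -1, -19, -43
Second differences: -12, -18, -24
Third differences: -6, -6
Constant third difference = -6, so extend:
-24 − 6 = -30;  -43 − 30 = -73;  -2 − 73 = -75

-75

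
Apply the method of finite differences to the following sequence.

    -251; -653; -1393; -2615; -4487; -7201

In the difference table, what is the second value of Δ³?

-168

D1: -402, -740, -1222, -1872, -2714
D2: -338, -482, -650, -842
D3: -144, -168, -192
D4: -24, -24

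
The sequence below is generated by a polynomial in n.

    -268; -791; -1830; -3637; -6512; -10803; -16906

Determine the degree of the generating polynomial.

First differences: -523, -1039, -1807, -2875, -4291, -6103
Second differences: -516, -768, -1068, -1416, -1812
Third differences: -252, -300, -348, -396
Fourth differences: -48, -48, -48
The fourth differences are constant, so the polynomial has degree 4.

4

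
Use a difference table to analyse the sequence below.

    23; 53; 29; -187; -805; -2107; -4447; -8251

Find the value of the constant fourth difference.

D1: 30, -24, -216, -618, -1302, -2340, -3804
D2: -54, -192, -402, -684, -1038, -1464
D3: -138, -210, -282, -354, -426
D4: -72, -72, -72, -72

-72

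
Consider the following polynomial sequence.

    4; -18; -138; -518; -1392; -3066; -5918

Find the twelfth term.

-22, -120, -380, -874, -1674, -2852
-98, -260, -494, -800, -1178
-162, -234, -306, -378
-72, -72, -72
The fourth differences are constant (-72).
-378 − 72 = -450;  -1178 − 450 = -1628;  -2852 − 1628 = -4480;  -5918 − 4480 = -10398
-450 − 72 = -522;  -1628 − 522 = -2150;  -4480 − 2150 = -6630;  -10398 − 6630 = -17028
-522 − 72 = -594;  -2150 − 594 = -2744;  -6630 − 2744 = -9374;  -17028 − 9374 = -26402
-594 − 72 = -666;  -2744 − 666 = -3410;  -9374 − 3410 = -12784;  -26402 − 12784 = -39186
-666 − 72 = -738;  -3410 − 738 = -4148;  -12784 − 4148 = -16932;  -39186 − 16932 = -56118

-56118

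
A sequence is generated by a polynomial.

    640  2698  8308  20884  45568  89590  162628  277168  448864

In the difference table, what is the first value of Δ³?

First differences: 2058, 5610, 12576, 24684, 44022, 73038, 114540, 171696
Second differences: 3552, 6966, 12108, 19338, 29016, 41502, 57156
Third differences: 3414, 5142, 7230, 9678, 12486, 15654
Fourth differences: 1728, 2088, 2448, 2808, 3168
Fifth differences: 360, 360, 360, 360

3414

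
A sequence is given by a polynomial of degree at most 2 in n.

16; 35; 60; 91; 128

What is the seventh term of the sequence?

220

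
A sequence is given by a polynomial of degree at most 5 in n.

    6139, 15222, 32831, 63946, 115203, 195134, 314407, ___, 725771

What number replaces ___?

486066

Using the first 7 terms:
Δ: 9083, 17609, 31115, 51257, 79931, 119273
Δ²: 8526, 13506, 20142, 28674, 39342
Δ³: 4980, 6636, 8532, 10668
Δ⁴: 1656, 1896, 2136
Δ⁵: 240, 240
Constant fifth difference = 240.
Extend forward: 2136 + 240 = 2376;  10668 + 2376 = 13044;  39342 + 13044 = 52386;  119273 + 52386 = 171659;  314407 + 171659 = 486066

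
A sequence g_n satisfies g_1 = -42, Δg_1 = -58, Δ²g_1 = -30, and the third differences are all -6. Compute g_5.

Build the table forward from the leading diagonal:
D3: -6  -6  -6  -6  -6
D2: -30  -36  -42  -48  -54
D1: -58  -88  -124  -166  -214
g: -42  -100  -188  -312  -478

-478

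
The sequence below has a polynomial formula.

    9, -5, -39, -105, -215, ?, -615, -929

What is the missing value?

Using the first 5 terms:
Δ: -14  -34  -66  -110
Δ²: -20  -32  -44
Δ³: -12  -12
Constant third difference = -12.
Extend forward: -44 − 12 = -56;  -110 − 56 = -166;  -215 − 166 = -381

-381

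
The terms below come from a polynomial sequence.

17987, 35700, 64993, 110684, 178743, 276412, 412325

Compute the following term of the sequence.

D1: 17713 , 29293 , 45691 , 68059 , 97669 , 135913
D2: 11580 , 16398 , 22368 , 29610 , 38244
D3: 4818 , 5970 , 7242 , 8634
D4: 1152 , 1272 , 1392
D5: 120 , 120
Fifth differences constant at 120.
1392 + 120 = 1512;  8634 + 1512 = 10146;  38244 + 10146 = 48390;  135913 + 48390 = 184303;  412325 + 184303 = 596628

596628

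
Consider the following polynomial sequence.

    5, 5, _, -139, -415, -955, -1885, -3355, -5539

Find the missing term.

-25

Using the last 6 terms:
D1: -276, -540, -930, -1470, -2184
D2: -264, -390, -540, -714
D3: -126, -150, -174
D4: -24, -24
Constant fourth difference = -24.
Extend backward: -126 + 24 = -102;  -264 + 102 = -162;  -276 + 162 = -114;  -139 + 114 = -25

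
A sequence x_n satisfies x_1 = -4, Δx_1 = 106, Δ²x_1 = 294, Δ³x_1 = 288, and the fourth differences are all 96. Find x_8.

20352

Build the table forward from the leading diagonal:
Fourth differences: 96, 96, 96, 96, 96, 96, 96, 96
Third differences: 288, 384, 480, 576, 672, 768, 864, 960
Second differences: 294, 582, 966, 1446, 2022, 2694, 3462, 4326
First differences: 106, 400, 982, 1948, 3394, 5416, 8110, 11572
x: -4, 102, 502, 1484, 3432, 6826, 12242, 20352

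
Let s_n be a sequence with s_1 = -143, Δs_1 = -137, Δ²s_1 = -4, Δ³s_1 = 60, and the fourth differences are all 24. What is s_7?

535

Build the table forward from the leading diagonal:
D4: 24, 24, 24, 24, 24, 24, 24
D3: 60, 84, 108, 132, 156, 180, 204
D2: -4, 56, 140, 248, 380, 536, 716
D1: -137, -141, -85, 55, 303, 683, 1219
s: -143, -280, -421, -506, -451, -148, 535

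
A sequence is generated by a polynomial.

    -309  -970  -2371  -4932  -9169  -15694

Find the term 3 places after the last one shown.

-661, -1401, -2561, -4237, -6525
-740, -1160, -1676, -2288
-420, -516, -612
-96, -96
The fourth differences are constant (-96).
-612 − 96 = -708;  -2288 − 708 = -2996;  -6525 − 2996 = -9521;  -15694 − 9521 = -25215
-708 − 96 = -804;  -2996 − 804 = -3800;  -9521 − 3800 = -13321;  -25215 − 13321 = -38536
-804 − 96 = -900;  -3800 − 900 = -4700;  -13321 − 4700 = -18021;  -38536 − 18021 = -56557

-56557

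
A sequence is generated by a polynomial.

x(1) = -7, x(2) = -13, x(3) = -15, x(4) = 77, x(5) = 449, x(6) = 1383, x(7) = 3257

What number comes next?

6545

-6, -2, 92, 372, 934, 1874
4, 94, 280, 562, 940
90, 186, 282, 378
96, 96, 96
The fourth differences are constant (96).
378 + 96 = 474;  940 + 474 = 1414;  1874 + 1414 = 3288;  3257 + 3288 = 6545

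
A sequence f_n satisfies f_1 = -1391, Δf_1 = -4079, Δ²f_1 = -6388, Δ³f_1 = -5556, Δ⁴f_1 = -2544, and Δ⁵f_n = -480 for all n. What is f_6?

Build the table forward from the leading diagonal:
Fifth differences: -480  -480  -480  -480  -480  -480
Fourth differences: -2544  -3024  -3504  -3984  -4464  -4944
Third differences: -5556  -8100  -11124  -14628  -18612  -23076
Second differences: -6388  -11944  -20044  -31168  -45796  -64408
First differences: -4079  -10467  -22411  -42455  -73623  -119419
f: -1391  -5470  -15937  -38348  -80803  -154426

-154426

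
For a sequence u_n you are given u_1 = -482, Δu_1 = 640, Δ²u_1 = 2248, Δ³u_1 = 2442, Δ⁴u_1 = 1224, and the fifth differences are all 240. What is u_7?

105718

Build the table forward from the leading diagonal:
Fifth differences: 240, 240, 240, 240, 240, 240, 240
Fourth differences: 1224, 1464, 1704, 1944, 2184, 2424, 2664
Third differences: 2442, 3666, 5130, 6834, 8778, 10962, 13386
Second differences: 2248, 4690, 8356, 13486, 20320, 29098, 40060
First differences: 640, 2888, 7578, 15934, 29420, 49740, 78838
u: -482, 158, 3046, 10624, 26558, 55978, 105718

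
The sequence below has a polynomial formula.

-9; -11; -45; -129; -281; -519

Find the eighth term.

D1: -2  -34  -84  -152  -238
D2: -32  -50  -68  -86
D3: -18  -18  -18
Constant third difference = -18, so extend:
-86 − 18 = -104;  -238 − 104 = -342;  -519 − 342 = -861
-104 − 18 = -122;  -342 − 122 = -464;  -861 − 464 = -1325

-1325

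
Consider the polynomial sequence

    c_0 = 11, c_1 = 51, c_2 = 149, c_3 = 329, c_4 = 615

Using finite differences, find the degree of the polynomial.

Δ: 40, 98, 180, 286
Δ²: 58, 82, 106
Δ³: 24, 24
The third differences are constant, so the polynomial has degree 3.

3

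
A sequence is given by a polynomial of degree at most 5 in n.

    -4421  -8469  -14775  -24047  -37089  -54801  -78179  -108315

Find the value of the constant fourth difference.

-96

Δ: -4048, -6306, -9272, -13042, -17712, -23378, -30136
Δ²: -2258, -2966, -3770, -4670, -5666, -6758
Δ³: -708, -804, -900, -996, -1092
Δ⁴: -96, -96, -96, -96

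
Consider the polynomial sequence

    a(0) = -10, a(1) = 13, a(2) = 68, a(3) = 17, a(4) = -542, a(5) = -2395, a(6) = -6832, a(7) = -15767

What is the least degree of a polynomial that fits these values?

5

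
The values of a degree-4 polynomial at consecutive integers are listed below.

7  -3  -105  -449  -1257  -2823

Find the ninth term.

-16089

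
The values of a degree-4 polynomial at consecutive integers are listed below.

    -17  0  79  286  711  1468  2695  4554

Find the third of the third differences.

114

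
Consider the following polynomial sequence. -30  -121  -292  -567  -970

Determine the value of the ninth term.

D1: -91, -171, -275, -403
D2: -80, -104, -128
D3: -24, -24
Constant third difference = -24, so extend:
-128 − 24 = -152;  -403 − 152 = -555;  -970 − 555 = -1525
-152 − 24 = -176;  -555 − 176 = -731;  -1525 − 731 = -2256
-176 − 24 = -200;  -731 − 200 = -931;  -2256 − 931 = -3187
-200 − 24 = -224;  -931 − 224 = -1155;  -3187 − 1155 = -4342

-4342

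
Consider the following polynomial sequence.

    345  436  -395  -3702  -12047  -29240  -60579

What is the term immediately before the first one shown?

118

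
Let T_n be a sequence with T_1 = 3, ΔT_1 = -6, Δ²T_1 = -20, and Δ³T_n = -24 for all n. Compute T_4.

Build the table forward from the leading diagonal:
Third differences: -24  -24  -24  -24
Second differences: -20  -44  -68  -92
First differences: -6  -26  -70  -138
T: 3  -3  -29  -99

-99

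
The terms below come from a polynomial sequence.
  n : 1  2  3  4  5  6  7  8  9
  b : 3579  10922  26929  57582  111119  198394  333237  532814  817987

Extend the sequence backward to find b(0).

814

Δ: 7343  16007  30653  53537  87275  134843  199577  285173
Δ²: 8664  14646  22884  33738  47568  64734  85596
Δ³: 5982  8238  10854  13830  17166  20862
Δ⁴: 2256  2616  2976  3336  3696
Δ⁵: 360  360  360  360
The fifth differences are constant at 360.
Work back: 2256 − 360 = 1896;  5982 − 1896 = 4086;  8664 − 4086 = 4578;  7343 − 4578 = 2765;  3579 − 2765 = 814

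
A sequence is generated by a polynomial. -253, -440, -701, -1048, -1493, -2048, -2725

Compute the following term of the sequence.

Δ: -187, -261, -347, -445, -555, -677
Δ²: -74, -86, -98, -110, -122
Δ³: -12, -12, -12, -12
The third differences are constant (-12).
-122 − 12 = -134;  -677 − 134 = -811;  -2725 − 811 = -3536

-3536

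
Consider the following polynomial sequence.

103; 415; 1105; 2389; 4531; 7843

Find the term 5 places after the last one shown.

56233

312, 690, 1284, 2142, 3312
378, 594, 858, 1170
216, 264, 312
48, 48
Fourth differences constant at 48.
312 + 48 = 360;  1170 + 360 = 1530;  3312 + 1530 = 4842;  7843 + 4842 = 12685
360 + 48 = 408;  1530 + 408 = 1938;  4842 + 1938 = 6780;  12685 + 6780 = 19465
408 + 48 = 456;  1938 + 456 = 2394;  6780 + 2394 = 9174;  19465 + 9174 = 28639
456 + 48 = 504;  2394 + 504 = 2898;  9174 + 2898 = 12072;  28639 + 12072 = 40711
504 + 48 = 552;  2898 + 552 = 3450;  12072 + 3450 = 15522;  40711 + 15522 = 56233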